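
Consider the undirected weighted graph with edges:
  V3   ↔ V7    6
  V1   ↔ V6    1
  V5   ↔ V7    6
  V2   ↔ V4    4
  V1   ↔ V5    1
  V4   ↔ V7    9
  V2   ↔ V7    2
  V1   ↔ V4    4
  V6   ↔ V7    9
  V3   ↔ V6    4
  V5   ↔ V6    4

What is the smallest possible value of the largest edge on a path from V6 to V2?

4

Checking several routes:
V6-V5-V1-V4-V2: max(4, 1, 4, 4) = 4
V6-V1-V4-V2: max(1, 4, 4) = 4
V6-V5-V7-V2: max(4, 6, 2) = 6
Best route has worst link 4.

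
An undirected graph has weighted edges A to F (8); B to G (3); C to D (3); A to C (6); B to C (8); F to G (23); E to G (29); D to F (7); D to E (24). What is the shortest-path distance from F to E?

31

Some routes from F to E:
F-A-C-D-E: 8 + 6 + 3 + 24 = 41
F-D-E: 7 + 24 = 31
F-G-E: 23 + 29 = 52
F-D-C-B-G-E: 7 + 3 + 8 + 3 + 29 = 50
Shortest: 31.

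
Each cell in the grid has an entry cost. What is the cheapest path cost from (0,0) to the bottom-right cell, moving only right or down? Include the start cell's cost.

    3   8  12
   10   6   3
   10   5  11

Cheapest: r0c0 -> r0c1 -> r1c1 -> r1c2 -> r2c2
  3 + 8 + 6 + 3 + 11 = 31
(Top row then right column would cost 37.)

31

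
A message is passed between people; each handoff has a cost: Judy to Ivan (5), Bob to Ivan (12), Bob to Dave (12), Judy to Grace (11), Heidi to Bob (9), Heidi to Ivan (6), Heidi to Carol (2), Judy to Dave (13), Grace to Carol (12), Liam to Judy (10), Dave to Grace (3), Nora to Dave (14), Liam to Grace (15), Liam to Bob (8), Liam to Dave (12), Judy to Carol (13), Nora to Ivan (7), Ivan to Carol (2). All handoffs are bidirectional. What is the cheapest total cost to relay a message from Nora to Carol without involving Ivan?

Comparing a few candidate routes:
Nora-Dave-Judy-Carol: 14 + 13 + 13 = 40
Nora-Dave-Bob-Heidi-Carol: 14 + 12 + 9 + 2 = 37
Nora-Dave-Grace-Carol: 14 + 3 + 12 = 29
Best route has total 29.

29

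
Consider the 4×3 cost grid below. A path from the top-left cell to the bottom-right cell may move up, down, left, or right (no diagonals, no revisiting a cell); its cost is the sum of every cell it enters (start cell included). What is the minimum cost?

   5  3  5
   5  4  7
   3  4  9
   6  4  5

Best path: r0c0 r0c1 r1c1 r2c1 r3c1 r3c2
Cost: 5 + 3 + 4 + 4 + 4 + 5 = 25

25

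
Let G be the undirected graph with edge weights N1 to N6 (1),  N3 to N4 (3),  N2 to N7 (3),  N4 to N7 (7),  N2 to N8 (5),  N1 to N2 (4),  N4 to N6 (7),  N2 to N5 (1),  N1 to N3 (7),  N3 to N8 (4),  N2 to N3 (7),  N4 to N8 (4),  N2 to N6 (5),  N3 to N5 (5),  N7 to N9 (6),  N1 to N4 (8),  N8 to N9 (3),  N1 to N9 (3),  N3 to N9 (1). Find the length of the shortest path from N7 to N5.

Checking several routes:
N7 → N2 → N5: 3 + 1 = 4
N7 → N9 → N1 → N2 → N5: 6 + 3 + 4 + 1 = 14
N7 → N9 → N3 → N5: 6 + 1 + 5 = 12
Best route has total 4.

4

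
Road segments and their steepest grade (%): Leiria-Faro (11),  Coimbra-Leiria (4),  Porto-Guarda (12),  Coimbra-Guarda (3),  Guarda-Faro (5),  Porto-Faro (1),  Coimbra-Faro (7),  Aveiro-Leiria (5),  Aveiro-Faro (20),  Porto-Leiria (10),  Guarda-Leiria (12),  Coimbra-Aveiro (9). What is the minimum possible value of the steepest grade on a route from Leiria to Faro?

5

Some routes from Leiria to Faro:
Leiria→Porto→Faro: max(10, 1) = 10
Leiria→Coimbra→Faro: max(4, 7) = 7
Leiria→Faro: max(11) = 11
Leiria→Aveiro→Coimbra→Guarda→Faro: max(5, 9, 3, 5) = 9
Leiria→Aveiro→Coimbra→Faro: max(5, 9, 7) = 9
Leiria→Coimbra→Guarda→Faro: max(4, 3, 5) = 5
Best route has worst link 5%.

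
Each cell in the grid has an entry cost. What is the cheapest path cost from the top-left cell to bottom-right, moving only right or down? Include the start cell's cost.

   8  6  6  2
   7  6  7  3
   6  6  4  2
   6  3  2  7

34

One optimal route is r0c0 → r0c1 → r0c2 → r0c3 → r1c3 → r2c3 → r3c3.
Its cost is 8 + 6 + 6 + 2 + 3 + 2 + 7 = 34.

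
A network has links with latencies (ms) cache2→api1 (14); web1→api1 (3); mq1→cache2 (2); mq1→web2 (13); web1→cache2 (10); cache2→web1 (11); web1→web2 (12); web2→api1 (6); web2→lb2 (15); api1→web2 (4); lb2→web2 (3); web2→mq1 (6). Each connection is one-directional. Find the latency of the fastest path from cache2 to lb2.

33

Candidate routes:
cache2 → api1 → web2 → lb2: 14 + 4 + 15 = 33
cache2 → web1 → api1 → web2 → lb2: 11 + 3 + 4 + 15 = 33
cache2 → web1 → web2 → lb2: 11 + 12 + 15 = 38
Best route has total 33 ms.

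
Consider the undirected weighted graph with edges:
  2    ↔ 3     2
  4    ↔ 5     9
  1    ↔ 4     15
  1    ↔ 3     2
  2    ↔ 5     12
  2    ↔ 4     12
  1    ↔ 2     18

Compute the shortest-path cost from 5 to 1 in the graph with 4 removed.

Routes from 5 to 1 avoiding 4:
5→2→3→1: 12 + 2 + 2 = 16
5→2→1: 12 + 18 = 30
Best route has total 16.

16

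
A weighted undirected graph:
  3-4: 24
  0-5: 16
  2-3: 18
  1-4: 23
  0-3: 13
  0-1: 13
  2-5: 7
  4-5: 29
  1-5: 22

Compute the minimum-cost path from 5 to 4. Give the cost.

Checking several routes:
5-4: 29
5-1-4: 22 + 23 = 45
5-2-3-4: 7 + 18 + 24 = 49
5-0-3-4: 16 + 13 + 24 = 53
5-0-1-4: 16 + 13 + 23 = 52
The minimum is 29.

29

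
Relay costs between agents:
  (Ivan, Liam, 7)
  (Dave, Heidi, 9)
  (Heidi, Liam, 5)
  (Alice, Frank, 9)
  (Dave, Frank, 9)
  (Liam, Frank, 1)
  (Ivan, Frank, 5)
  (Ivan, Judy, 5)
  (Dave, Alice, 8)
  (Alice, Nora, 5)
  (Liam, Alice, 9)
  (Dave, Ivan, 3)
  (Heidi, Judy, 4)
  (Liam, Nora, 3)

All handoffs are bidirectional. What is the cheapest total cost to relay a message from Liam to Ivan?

A few of the Liam→Ivan routes:
Liam - Heidi - Dave - Ivan: 5 + 9 + 3 = 17
Liam - Ivan: 7
Liam - Frank - Dave - Ivan: 1 + 9 + 3 = 13
Liam - Heidi - Judy - Ivan: 5 + 4 + 5 = 14
Liam - Frank - Ivan: 1 + 5 = 6
The minimum is 6.

6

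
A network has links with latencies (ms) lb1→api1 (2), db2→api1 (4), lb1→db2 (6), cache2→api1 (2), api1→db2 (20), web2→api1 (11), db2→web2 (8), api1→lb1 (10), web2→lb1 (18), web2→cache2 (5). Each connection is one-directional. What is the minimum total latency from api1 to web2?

Paths from api1 to web2:
api1→db2→web2: 20 + 8 = 28
api1→lb1→db2→web2: 10 + 6 + 8 = 24
Shortest: 24 ms.

24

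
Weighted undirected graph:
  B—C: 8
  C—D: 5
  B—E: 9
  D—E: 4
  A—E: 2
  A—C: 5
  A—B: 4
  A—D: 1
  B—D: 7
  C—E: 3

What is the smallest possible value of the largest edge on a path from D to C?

Some routes from D to C:
D-E-A-C: max(4, 2, 5) = 5
D-E-C: max(4, 3) = 4
D-A-E-C: max(1, 2, 3) = 3
D-A-C: max(1, 5) = 5
D-C: max(5) = 5
Smallest bottleneck: 3.

3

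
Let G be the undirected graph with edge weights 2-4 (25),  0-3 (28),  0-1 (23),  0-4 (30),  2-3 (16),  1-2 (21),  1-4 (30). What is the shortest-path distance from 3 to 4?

41

Candidate routes:
3 - 0 - 1 - 4: 28 + 23 + 30 = 81
3 - 2 - 1 - 0 - 4: 16 + 21 + 23 + 30 = 90
3 - 0 - 1 - 2 - 4: 28 + 23 + 21 + 25 = 97
3 - 2 - 4: 16 + 25 = 41
3 - 0 - 4: 28 + 30 = 58
3 - 2 - 1 - 4: 16 + 21 + 30 = 67
Best route has total 41.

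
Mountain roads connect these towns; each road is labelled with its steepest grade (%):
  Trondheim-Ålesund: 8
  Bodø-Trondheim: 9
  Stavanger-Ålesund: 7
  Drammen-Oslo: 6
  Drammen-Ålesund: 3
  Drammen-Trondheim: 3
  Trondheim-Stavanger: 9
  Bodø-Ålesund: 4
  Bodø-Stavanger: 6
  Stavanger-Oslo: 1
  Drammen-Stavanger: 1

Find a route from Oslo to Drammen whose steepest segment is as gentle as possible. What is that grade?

Some routes from Oslo to Drammen:
Oslo-Stavanger-Bodø-Ålesund-Trondheim-Drammen: max(1, 6, 4, 8, 3) = 8
Oslo-Stavanger-Ålesund-Drammen: max(1, 7, 3) = 7
Oslo-Stavanger-Bodø-Ålesund-Drammen: max(1, 6, 4, 3) = 6
Oslo-Stavanger-Ålesund-Trondheim-Drammen: max(1, 7, 8, 3) = 8
Oslo-Drammen: max(6) = 6
Oslo-Stavanger-Drammen: max(1, 1) = 1
Best route has worst link 1%.

1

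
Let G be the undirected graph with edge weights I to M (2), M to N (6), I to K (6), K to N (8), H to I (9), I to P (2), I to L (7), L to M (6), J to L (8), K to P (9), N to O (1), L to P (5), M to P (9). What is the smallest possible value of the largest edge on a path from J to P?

8

Checking several routes:
J-L-M-N-K-P: max(8, 6, 6, 8, 9) = 9
J-L-M-I-P: max(8, 6, 2, 2) = 8
J-L-M-I-K-P: max(8, 6, 2, 6, 9) = 9
J-L-P: max(8, 5) = 8
J-L-M-N-K-I-P: max(8, 6, 6, 8, 6, 2) = 8
J-L-I-P: max(8, 7, 2) = 8
The minimum achievable maximum is 8.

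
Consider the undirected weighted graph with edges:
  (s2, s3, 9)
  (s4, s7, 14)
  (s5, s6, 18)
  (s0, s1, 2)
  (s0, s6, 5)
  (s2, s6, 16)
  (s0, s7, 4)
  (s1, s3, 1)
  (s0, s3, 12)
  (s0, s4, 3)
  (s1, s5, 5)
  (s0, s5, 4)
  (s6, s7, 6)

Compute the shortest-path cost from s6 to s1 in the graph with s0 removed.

Routes from s6 to s1 avoiding s0:
s6 - s2 - s3 - s1: 16 + 9 + 1 = 26
s6 - s5 - s1: 18 + 5 = 23
The minimum is 23.

23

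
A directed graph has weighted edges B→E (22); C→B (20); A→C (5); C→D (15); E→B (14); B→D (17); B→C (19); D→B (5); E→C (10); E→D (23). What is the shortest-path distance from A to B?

25

Routes from A to B:
A - C - D - B: 5 + 15 + 5 = 25
A - C - B: 5 + 20 = 25
Best route has total 25.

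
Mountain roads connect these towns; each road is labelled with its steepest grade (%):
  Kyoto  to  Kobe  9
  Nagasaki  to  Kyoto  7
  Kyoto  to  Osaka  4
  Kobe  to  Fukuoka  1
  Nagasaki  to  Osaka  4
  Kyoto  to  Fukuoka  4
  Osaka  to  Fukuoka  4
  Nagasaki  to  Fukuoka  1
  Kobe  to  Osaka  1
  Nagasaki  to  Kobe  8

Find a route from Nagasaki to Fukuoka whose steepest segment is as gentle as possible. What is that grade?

Checking several routes:
Nagasaki-Osaka-Kobe-Fukuoka: max(4, 1, 1) = 4
Nagasaki-Kyoto-Osaka-Fukuoka: max(7, 4, 4) = 7
Nagasaki-Osaka-Kyoto-Fukuoka: max(4, 4, 4) = 4
Nagasaki-Fukuoka: max(1) = 1
Nagasaki-Osaka-Fukuoka: max(4, 4) = 4
The minimum achievable maximum is 1%.

1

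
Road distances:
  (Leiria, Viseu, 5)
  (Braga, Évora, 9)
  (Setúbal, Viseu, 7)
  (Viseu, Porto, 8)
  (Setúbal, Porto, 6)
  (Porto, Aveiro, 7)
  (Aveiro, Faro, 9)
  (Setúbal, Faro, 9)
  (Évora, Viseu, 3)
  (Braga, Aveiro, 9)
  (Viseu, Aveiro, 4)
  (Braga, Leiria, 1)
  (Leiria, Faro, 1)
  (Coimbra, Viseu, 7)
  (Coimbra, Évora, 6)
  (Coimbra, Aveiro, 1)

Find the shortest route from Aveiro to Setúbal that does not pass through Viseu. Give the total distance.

13

Comparing a few candidate routes:
Aveiro-Braga-Leiria-Faro-Setúbal: 9 + 1 + 1 + 9 = 20
Aveiro-Faro-Setúbal: 9 + 9 = 18
Aveiro-Porto-Setúbal: 7 + 6 = 13
Best route has total 13.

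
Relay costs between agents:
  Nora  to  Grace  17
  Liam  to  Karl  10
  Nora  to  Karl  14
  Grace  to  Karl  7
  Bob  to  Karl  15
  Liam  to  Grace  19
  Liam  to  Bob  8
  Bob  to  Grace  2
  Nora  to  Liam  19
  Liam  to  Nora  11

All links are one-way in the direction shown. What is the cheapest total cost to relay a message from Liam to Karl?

Paths from Liam to Karl:
Liam-Grace-Karl: 19 + 7 = 26
Liam-Bob-Grace-Karl: 8 + 2 + 7 = 17
Liam-Nora-Karl: 11 + 14 = 25
Liam-Karl: 10
Liam-Bob-Karl: 8 + 15 = 23
Liam-Nora-Grace-Karl: 11 + 17 + 7 = 35
Best route has total 10.

10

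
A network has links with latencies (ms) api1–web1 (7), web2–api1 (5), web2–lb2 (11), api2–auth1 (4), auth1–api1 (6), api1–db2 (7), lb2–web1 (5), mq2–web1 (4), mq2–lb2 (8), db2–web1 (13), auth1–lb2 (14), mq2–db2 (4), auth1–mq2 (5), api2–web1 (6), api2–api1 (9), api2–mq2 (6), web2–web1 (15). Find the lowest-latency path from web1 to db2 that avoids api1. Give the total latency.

8

Checking several routes:
web1 - db2: 13
web1 - api2 - mq2 - db2: 6 + 6 + 4 = 16
web1 - mq2 - db2: 4 + 4 = 8
web1 - lb2 - mq2 - db2: 5 + 8 + 4 = 17
Best route has total 8 ms.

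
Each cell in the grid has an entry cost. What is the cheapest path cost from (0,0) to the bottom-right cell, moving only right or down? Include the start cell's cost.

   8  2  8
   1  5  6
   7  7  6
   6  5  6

32

Path (0,0)→(1,0)→(1,1)→(1,2)→(2,2)→(3,2): 8 + 1 + 5 + 6 + 6 + 6 = 32.
(Top row then right column would cost 36.)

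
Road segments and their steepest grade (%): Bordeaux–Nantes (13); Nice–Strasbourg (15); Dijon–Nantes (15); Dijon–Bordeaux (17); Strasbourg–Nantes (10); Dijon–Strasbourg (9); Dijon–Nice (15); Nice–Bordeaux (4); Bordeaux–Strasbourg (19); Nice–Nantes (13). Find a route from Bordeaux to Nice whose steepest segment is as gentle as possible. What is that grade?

4

Checking several routes:
Bordeaux -> Nantes -> Strasbourg -> Nice: max(13, 10, 15) = 15
Bordeaux -> Nantes -> Dijon -> Strasbourg -> Nice: max(13, 15, 9, 15) = 15
Bordeaux -> Nice: max(4) = 4
Bordeaux -> Nantes -> Nice: max(13, 13) = 13
Bordeaux -> Nantes -> Dijon -> Nice: max(13, 15, 15) = 15
The minimum achievable maximum is 4%.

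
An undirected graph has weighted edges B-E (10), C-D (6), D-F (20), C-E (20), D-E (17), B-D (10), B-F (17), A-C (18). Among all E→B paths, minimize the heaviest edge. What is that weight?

10

Checking several routes:
E→D→B: max(17, 10) = 17
E→B: max(10) = 10
E→C→D→B: max(20, 6, 10) = 20
E→C→D→F→B: max(20, 6, 20, 17) = 20
The minimum achievable maximum is 10.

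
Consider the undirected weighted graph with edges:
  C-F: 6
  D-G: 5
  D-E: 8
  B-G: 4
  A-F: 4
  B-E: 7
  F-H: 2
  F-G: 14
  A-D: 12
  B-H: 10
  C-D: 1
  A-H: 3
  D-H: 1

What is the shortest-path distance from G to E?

Checking several routes:
G→D→E: 5 + 8 = 13
G→B→E: 4 + 7 = 11
G→F→H→D→E: 14 + 2 + 1 + 8 = 25
G→B→H→D→E: 4 + 10 + 1 + 8 = 23
G→D→H→B→E: 5 + 1 + 10 + 7 = 23
Best route has total 11.

11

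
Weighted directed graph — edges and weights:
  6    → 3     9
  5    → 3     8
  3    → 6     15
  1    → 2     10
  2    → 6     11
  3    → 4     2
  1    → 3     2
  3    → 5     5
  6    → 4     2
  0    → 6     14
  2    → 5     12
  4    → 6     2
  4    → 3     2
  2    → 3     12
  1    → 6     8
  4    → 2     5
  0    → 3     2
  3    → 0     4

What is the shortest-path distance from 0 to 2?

Candidate routes:
0-3-6-4-2: 2 + 15 + 2 + 5 = 24
0-3-4-2: 2 + 2 + 5 = 9
0-6-4-2: 14 + 2 + 5 = 21
0-6-3-4-2: 14 + 9 + 2 + 5 = 30
Shortest: 9.

9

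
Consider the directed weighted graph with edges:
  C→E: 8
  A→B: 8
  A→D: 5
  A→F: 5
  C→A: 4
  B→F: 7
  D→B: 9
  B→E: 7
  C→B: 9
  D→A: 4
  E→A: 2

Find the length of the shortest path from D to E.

Paths from D to E:
D→B→E: 9 + 7 = 16
D→A→B→E: 4 + 8 + 7 = 19
Best route has total 16.

16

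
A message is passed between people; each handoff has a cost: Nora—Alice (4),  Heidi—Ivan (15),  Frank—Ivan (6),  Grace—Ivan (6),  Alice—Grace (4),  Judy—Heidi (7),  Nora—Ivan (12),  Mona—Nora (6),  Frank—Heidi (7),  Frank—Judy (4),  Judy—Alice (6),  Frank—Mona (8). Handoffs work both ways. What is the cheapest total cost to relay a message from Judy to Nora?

10

Checking several routes:
Judy→Frank→Ivan→Nora: 4 + 6 + 12 = 22
Judy→Frank→Mona→Nora: 4 + 8 + 6 = 18
Judy→Alice→Nora: 6 + 4 = 10
Best route has total 10.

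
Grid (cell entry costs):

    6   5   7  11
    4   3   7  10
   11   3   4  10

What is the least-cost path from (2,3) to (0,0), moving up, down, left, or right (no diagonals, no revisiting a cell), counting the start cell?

30

One optimal route is (2,3) → (2,2) → (2,1) → (1,1) → (1,0) → (0,0).
Its cost is 10 + 4 + 3 + 3 + 4 + 6 = 30.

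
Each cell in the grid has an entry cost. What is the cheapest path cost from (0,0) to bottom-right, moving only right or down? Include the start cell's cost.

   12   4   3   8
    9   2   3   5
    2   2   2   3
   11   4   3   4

Cheapest: (0,0)→(0,1)→(1,1)→(2,1)→(2,2)→(2,3)→(3,3)
  12 + 4 + 2 + 2 + 2 + 3 + 4 = 29
(Top row then right column would cost 39.)

29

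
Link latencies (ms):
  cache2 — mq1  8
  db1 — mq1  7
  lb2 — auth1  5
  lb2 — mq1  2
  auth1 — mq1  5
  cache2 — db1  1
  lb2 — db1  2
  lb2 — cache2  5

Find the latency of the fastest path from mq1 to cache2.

5

Checking several routes:
mq1-db1-cache2: 7 + 1 = 8
mq1-lb2-db1-cache2: 2 + 2 + 1 = 5
mq1-cache2: 8
mq1-lb2-cache2: 2 + 5 = 7
Best route has total 5 ms.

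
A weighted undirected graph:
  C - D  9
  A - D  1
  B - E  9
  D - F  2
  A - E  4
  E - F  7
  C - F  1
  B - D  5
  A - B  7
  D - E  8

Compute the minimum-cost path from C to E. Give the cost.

Comparing a few candidate routes:
C -> F -> D -> E: 1 + 2 + 8 = 11
C -> F -> D -> A -> E: 1 + 2 + 1 + 4 = 8
C -> D -> E: 9 + 8 = 17
C -> F -> D -> B -> E: 1 + 2 + 5 + 9 = 17
C -> D -> A -> E: 9 + 1 + 4 = 14
C -> F -> E: 1 + 7 = 8
Shortest: 8.

8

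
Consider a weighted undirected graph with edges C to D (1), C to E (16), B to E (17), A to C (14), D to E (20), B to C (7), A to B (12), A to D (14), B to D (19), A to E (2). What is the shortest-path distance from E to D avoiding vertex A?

17

Candidate routes:
E - D: 20
E - C - D: 16 + 1 = 17
E - B - D: 17 + 19 = 36
E - B - C - D: 17 + 7 + 1 = 25
E - C - B - D: 16 + 7 + 19 = 42
Shortest: 17.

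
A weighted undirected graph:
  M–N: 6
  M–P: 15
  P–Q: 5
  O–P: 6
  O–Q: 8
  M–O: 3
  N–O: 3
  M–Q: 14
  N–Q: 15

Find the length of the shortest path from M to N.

6

Comparing a few candidate routes:
M - N: 6
M - O - N: 3 + 3 = 6
M - P - O - N: 15 + 6 + 3 = 24
M - O - Q - N: 3 + 8 + 15 = 26
M - Q - O - N: 14 + 8 + 3 = 25
Best route has total 6.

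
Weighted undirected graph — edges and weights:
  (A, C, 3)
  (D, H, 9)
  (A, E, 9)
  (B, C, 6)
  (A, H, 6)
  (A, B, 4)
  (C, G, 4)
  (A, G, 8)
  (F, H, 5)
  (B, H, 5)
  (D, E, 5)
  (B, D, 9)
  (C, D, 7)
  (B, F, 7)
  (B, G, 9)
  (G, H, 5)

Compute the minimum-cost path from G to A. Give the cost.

7

A few of the G→A routes:
G-H-A: 5 + 6 = 11
G-C-B-A: 4 + 6 + 4 = 14
G-A: 8
G-B-A: 9 + 4 = 13
G-C-A: 4 + 3 = 7
G-H-B-A: 5 + 5 + 4 = 14
The minimum is 7.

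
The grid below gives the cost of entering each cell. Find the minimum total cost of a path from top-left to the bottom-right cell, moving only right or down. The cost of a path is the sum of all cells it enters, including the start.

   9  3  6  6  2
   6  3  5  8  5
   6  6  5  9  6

37

One optimal route is [0,0] → [0,1] → [0,2] → [0,3] → [0,4] → [1,4] → [2,4].
Its cost is 9 + 3 + 6 + 6 + 2 + 5 + 6 = 37.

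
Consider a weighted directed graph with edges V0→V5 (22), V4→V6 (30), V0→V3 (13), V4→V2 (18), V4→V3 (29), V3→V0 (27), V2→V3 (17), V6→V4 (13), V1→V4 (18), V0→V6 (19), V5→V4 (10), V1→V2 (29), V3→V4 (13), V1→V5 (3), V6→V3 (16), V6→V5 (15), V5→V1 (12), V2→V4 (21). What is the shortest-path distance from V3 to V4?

13

A few of the V3→V4 routes:
V3 -> V0 -> V6 -> V4: 27 + 19 + 13 = 59
V3 -> V4: 13
V3 -> V0 -> V5 -> V4: 27 + 22 + 10 = 59
V3 -> V0 -> V6 -> V5 -> V4: 27 + 19 + 15 + 10 = 71
Best route has total 13.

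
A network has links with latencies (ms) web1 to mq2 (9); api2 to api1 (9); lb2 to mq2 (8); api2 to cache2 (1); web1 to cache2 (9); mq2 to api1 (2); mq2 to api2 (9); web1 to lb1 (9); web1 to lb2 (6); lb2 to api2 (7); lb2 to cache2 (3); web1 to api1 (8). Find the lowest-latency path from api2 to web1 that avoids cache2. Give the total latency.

13

Some routes from api2 to web1 avoiding cache2:
api2 - lb2 - web1: 7 + 6 = 13
api2 - mq2 - api1 - web1: 9 + 2 + 8 = 19
api2 - api1 - web1: 9 + 8 = 17
api2 - api1 - mq2 - web1: 9 + 2 + 9 = 20
api2 - mq2 - web1: 9 + 9 = 18
Best route has total 13 ms.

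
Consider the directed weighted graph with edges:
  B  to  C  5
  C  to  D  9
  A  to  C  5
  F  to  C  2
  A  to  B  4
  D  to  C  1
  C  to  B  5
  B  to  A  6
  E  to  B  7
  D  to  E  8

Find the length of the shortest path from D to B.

Candidate routes:
D -> E -> B: 8 + 7 = 15
D -> C -> B: 1 + 5 = 6
Best route has total 6.

6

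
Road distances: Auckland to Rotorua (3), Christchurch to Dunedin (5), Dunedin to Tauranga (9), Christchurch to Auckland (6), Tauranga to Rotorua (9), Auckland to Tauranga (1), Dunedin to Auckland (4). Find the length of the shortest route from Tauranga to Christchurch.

Checking several routes:
Tauranga→Auckland→Dunedin→Christchurch: 1 + 4 + 5 = 10
Tauranga→Dunedin→Christchurch: 9 + 5 = 14
Tauranga→Auckland→Christchurch: 1 + 6 = 7
The minimum is 7.

7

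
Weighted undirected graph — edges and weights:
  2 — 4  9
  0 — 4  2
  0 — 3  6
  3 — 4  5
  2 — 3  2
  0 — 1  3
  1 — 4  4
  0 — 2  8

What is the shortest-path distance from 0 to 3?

6

Comparing a few candidate routes:
0→4→3: 2 + 5 = 7
0→2→3: 8 + 2 = 10
0→3: 6
Shortest: 6.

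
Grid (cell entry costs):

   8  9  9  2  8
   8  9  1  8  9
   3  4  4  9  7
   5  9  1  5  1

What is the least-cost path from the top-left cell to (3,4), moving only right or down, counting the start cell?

Best path: (0,0) (1,0) (2,0) (2,1) (2,2) (3,2) (3,3) (3,4)
Cost: 8 + 8 + 3 + 4 + 4 + 1 + 5 + 1 = 34

34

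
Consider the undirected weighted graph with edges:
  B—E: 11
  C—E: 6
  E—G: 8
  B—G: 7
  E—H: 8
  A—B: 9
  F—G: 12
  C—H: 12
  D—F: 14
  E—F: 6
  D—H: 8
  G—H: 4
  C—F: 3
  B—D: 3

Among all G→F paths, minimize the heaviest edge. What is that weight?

8

A few of the G→F routes:
G→H→E→C→F: max(4, 8, 6, 3) = 8
G→B→D→H→E→C→F: max(7, 3, 8, 8, 6, 3) = 8
G→H→E→F: max(4, 8, 6) = 8
G→B→D→H→E→F: max(7, 3, 8, 8, 6) = 8
G→E→F: max(8, 6) = 8
Best route has worst link 8.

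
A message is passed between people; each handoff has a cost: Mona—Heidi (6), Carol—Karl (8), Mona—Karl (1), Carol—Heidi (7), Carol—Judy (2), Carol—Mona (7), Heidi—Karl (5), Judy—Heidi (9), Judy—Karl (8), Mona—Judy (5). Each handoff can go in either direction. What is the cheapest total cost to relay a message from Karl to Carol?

8

Comparing a few candidate routes:
Karl -> Carol: 8
Karl -> Mona -> Carol: 1 + 7 = 8
Karl -> Mona -> Judy -> Carol: 1 + 5 + 2 = 8
The minimum is 8.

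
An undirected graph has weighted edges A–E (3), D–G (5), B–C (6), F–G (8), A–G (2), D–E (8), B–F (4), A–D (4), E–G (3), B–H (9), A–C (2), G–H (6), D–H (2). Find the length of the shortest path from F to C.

10

Some routes from F to C:
F→B→C: 4 + 6 = 10
F→B→H→D→A→C: 4 + 9 + 2 + 4 + 2 = 21
F→G→A→C: 8 + 2 + 2 = 12
F→G→E→A→C: 8 + 3 + 3 + 2 = 16
F→G→D→A→C: 8 + 5 + 4 + 2 = 19
Best route has total 10.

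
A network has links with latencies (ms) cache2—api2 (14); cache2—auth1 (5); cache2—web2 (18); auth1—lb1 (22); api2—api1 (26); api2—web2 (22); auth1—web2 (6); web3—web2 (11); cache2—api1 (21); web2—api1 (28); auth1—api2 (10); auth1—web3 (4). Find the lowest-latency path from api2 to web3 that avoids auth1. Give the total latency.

33

A few of the api2→web3 routes:
api2 - api1 - web2 - web3: 26 + 28 + 11 = 65
api2 - cache2 - api1 - web2 - web3: 14 + 21 + 28 + 11 = 74
api2 - cache2 - web2 - web3: 14 + 18 + 11 = 43
api2 - web2 - web3: 22 + 11 = 33
The minimum is 33 ms.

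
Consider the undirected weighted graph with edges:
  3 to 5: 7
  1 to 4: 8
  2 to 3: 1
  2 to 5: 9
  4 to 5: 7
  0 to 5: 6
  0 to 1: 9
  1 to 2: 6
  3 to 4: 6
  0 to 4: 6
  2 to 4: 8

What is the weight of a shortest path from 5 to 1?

Some routes from 5 to 1:
5→4→1: 7 + 8 = 15
5→2→1: 9 + 6 = 15
5→3→2→1: 7 + 1 + 6 = 14
5→0→1: 6 + 9 = 15
Best route has total 14.

14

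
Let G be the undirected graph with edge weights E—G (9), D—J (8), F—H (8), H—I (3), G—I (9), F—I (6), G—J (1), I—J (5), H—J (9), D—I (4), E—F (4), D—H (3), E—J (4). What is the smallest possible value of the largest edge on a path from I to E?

5

Checking several routes:
I -> D -> H -> F -> E: max(4, 3, 8, 4) = 8
I -> J -> E: max(5, 4) = 5
I -> J -> D -> H -> F -> E: max(5, 8, 3, 8, 4) = 8
I -> F -> E: max(6, 4) = 6
I -> D -> J -> E: max(4, 8, 4) = 8
Best route has worst link 5.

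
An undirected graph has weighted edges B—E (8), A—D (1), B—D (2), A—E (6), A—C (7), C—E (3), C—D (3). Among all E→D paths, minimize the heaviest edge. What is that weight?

Paths from E to D:
E→C→A→D: max(3, 7, 1) = 7
E→C→D: max(3, 3) = 3
E→B→D: max(8, 2) = 8
E→A→C→D: max(6, 7, 3) = 7
E→A→D: max(6, 1) = 6
Smallest bottleneck: 3.

3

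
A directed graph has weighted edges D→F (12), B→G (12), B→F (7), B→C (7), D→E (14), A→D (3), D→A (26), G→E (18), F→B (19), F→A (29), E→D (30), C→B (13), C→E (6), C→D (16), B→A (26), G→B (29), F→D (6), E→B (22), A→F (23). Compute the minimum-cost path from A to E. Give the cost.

17

A few of the A→E routes:
A→D→F→B→G→E: 3 + 12 + 19 + 12 + 18 = 64
A→F→D→E: 23 + 6 + 14 = 43
A→D→E: 3 + 14 = 17
A→F→B→C→E: 23 + 19 + 7 + 6 = 55
A→D→F→B→C→E: 3 + 12 + 19 + 7 + 6 = 47
The minimum is 17.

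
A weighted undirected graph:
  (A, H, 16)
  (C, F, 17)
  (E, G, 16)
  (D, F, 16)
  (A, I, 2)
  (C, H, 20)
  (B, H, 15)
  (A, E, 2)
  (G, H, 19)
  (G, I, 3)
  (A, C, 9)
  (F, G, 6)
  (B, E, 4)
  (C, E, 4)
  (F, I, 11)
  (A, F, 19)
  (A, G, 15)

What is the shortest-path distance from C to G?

11

Checking several routes:
C→A→I→G: 9 + 2 + 3 = 14
C→E→A→G: 4 + 2 + 15 = 21
C→E→G: 4 + 16 = 20
C→A→G: 9 + 15 = 24
C→F→G: 17 + 6 = 23
C→E→A→I→G: 4 + 2 + 2 + 3 = 11
Best route has total 11.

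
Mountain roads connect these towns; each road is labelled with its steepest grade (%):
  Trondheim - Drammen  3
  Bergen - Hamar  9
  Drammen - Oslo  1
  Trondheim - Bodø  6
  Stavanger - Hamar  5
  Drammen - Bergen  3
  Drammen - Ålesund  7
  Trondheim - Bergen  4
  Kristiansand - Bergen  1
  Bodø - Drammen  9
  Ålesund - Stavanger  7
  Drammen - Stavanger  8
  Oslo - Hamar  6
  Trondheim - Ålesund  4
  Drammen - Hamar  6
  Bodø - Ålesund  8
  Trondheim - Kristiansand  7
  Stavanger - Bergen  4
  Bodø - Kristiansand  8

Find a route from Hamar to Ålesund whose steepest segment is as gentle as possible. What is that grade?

Some routes from Hamar to Ålesund:
Hamar→Stavanger→Bergen→Trondheim→Ålesund: max(5, 4, 4, 4) = 5
Hamar→Drammen→Bergen→Trondheim→Ålesund: max(6, 3, 4, 4) = 6
Hamar→Oslo→Drammen→Trondheim→Ålesund: max(6, 1, 3, 4) = 6
Hamar→Stavanger→Bergen→Drammen→Trondheim→Ålesund: max(5, 4, 3, 3, 4) = 5
Hamar→Drammen→Trondheim→Ålesund: max(6, 3, 4) = 6
Hamar→Oslo→Drammen→Bergen→Trondheim→Ålesund: max(6, 1, 3, 4, 4) = 6
The minimum achievable maximum is 5%.

5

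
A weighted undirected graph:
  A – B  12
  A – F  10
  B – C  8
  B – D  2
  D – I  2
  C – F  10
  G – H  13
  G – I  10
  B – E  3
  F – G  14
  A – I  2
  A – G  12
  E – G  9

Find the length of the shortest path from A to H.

25

Some routes from A to H:
A-B-E-G-H: 12 + 3 + 9 + 13 = 37
A-F-G-H: 10 + 14 + 13 = 37
A-I-D-B-E-G-H: 2 + 2 + 2 + 3 + 9 + 13 = 31
A-I-G-H: 2 + 10 + 13 = 25
A-G-H: 12 + 13 = 25
Best route has total 25.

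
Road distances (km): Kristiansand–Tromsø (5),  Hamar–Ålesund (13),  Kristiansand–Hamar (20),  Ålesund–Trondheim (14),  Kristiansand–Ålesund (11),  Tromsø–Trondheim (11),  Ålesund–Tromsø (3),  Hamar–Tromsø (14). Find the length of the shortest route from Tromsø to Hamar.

Checking several routes:
Tromsø→Kristiansand→Ålesund→Hamar: 5 + 11 + 13 = 29
Tromsø→Hamar: 14
Tromsø→Ålesund→Hamar: 3 + 13 = 16
Tromsø→Kristiansand→Hamar: 5 + 20 = 25
Shortest: 14 km.

14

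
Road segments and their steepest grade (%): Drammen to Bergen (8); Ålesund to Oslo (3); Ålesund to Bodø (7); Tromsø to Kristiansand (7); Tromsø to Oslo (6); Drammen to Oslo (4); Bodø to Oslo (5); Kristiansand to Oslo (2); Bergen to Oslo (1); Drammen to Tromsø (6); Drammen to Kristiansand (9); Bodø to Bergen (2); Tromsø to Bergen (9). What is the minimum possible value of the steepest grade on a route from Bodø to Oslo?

A few of the Bodø→Oslo routes:
Bodø - Bergen - Oslo: max(2, 1) = 2
Bodø - Ålesund - Oslo: max(7, 3) = 7
Bodø - Oslo: max(5) = 5
Smallest bottleneck: 2%.

2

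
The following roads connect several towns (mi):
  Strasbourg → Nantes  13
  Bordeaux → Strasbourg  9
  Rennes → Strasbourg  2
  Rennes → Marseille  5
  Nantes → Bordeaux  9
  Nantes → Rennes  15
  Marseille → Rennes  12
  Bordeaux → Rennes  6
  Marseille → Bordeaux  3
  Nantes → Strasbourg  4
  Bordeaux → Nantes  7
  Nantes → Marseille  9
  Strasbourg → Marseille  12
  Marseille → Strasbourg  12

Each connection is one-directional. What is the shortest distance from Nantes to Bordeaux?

9

Checking several routes:
Nantes→Bordeaux: 9
Nantes→Marseille→Bordeaux: 9 + 3 = 12
Nantes→Strasbourg→Marseille→Bordeaux: 4 + 12 + 3 = 19
Nantes→Rennes→Marseille→Bordeaux: 15 + 5 + 3 = 23
The minimum is 9 mi.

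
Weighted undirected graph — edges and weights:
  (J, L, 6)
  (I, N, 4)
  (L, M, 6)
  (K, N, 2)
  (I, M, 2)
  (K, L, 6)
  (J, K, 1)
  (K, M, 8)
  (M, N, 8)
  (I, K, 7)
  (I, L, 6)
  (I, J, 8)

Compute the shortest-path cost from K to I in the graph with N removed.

Some routes from K to I avoiding N:
K → L → M → I: 6 + 6 + 2 = 14
K → I: 7
K → J → L → I: 1 + 6 + 6 = 13
K → J → I: 1 + 8 = 9
K → L → I: 6 + 6 = 12
K → M → I: 8 + 2 = 10
The minimum is 7.

7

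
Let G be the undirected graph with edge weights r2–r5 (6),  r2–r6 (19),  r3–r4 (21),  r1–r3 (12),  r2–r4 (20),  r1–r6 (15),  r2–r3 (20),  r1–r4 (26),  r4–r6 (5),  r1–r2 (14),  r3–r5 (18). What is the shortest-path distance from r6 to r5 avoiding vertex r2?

44

Paths from r6 to r5 avoiding r2:
r6-r4-r3-r5: 5 + 21 + 18 = 44
r6-r1-r3-r5: 15 + 12 + 18 = 45
r6-r4-r1-r3-r5: 5 + 26 + 12 + 18 = 61
r6-r1-r4-r3-r5: 15 + 26 + 21 + 18 = 80
Shortest: 44.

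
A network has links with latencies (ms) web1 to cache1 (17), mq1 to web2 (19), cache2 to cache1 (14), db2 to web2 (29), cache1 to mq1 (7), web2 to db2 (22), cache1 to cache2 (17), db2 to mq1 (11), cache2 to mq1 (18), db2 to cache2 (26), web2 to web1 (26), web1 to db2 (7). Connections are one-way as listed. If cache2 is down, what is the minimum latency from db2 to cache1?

Paths from db2 to cache1 avoiding cache2:
db2 → mq1 → web2 → web1 → cache1: 11 + 19 + 26 + 17 = 73
db2 → web2 → web1 → cache1: 29 + 26 + 17 = 72
The minimum is 72 ms.

72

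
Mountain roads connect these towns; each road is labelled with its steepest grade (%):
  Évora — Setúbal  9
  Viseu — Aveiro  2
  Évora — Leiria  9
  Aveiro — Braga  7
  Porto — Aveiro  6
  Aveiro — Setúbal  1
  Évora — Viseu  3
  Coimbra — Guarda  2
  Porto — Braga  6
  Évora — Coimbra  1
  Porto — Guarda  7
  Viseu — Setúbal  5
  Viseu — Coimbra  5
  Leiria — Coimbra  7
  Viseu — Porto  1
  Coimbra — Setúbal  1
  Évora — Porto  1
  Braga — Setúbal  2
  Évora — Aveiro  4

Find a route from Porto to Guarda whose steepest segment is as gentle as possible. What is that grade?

2

A few of the Porto→Guarda routes:
Porto→Viseu→Aveiro→Évora→Coimbra→Guarda: max(1, 2, 4, 1, 2) = 4
Porto→Évora→Viseu→Aveiro→Setúbal→Coimbra→Guarda: max(1, 3, 2, 1, 1, 2) = 3
Porto→Viseu→Aveiro→Setúbal→Coimbra→Guarda: max(1, 2, 1, 1, 2) = 2
Porto→Viseu→Évora→Coimbra→Guarda: max(1, 3, 1, 2) = 3
Porto→Viseu→Évora→Aveiro→Setúbal→Coimbra→Guarda: max(1, 3, 4, 1, 1, 2) = 4
Porto→Évora→Coimbra→Guarda: max(1, 1, 2) = 2
Best route has worst link 2%.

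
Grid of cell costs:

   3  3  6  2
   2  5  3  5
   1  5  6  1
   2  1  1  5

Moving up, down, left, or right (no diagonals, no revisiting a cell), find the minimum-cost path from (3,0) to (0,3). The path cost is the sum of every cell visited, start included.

Take [3,0] [3,1] [3,2] [3,3] [2,3] [1,3] [0,3] for a total of 2 + 1 + 1 + 5 + 1 + 5 + 2 = 17.

17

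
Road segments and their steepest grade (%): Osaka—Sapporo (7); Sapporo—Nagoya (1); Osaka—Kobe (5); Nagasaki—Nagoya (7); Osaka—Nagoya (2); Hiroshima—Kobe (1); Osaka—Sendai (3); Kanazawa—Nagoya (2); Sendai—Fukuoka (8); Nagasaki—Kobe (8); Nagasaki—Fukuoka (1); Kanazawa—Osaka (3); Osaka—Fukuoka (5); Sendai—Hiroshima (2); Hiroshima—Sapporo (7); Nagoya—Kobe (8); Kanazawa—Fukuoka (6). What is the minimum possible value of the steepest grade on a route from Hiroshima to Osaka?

Some routes from Hiroshima to Osaka:
Hiroshima → Sapporo → Nagoya → Nagasaki → Fukuoka → Osaka: max(7, 1, 7, 1, 5) = 7
Hiroshima → Sapporo → Nagoya → Nagasaki → Fukuoka → Kanazawa → Osaka: max(7, 1, 7, 1, 6, 3) = 7
Hiroshima → Sendai → Osaka: max(2, 3) = 3
Hiroshima → Kobe → Osaka: max(1, 5) = 5
Hiroshima → Sapporo → Nagoya → Osaka: max(7, 1, 2) = 7
Best route has worst link 3%.

3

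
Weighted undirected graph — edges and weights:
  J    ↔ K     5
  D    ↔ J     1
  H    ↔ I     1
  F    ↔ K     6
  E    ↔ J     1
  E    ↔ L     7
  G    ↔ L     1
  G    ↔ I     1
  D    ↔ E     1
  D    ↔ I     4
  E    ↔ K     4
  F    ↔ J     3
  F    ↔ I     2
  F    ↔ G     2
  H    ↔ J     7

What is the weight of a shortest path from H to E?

Checking several routes:
H -> I -> D -> E: 1 + 4 + 1 = 6
H -> I -> F -> J -> E: 1 + 2 + 3 + 1 = 7
H -> I -> D -> J -> E: 1 + 4 + 1 + 1 = 7
Shortest: 6.

6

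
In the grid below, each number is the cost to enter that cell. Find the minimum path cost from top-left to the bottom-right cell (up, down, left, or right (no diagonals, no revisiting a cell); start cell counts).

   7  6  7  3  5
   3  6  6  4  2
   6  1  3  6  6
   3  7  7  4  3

Cheapest: (0,0)→(1,0)→(1,1)→(2,1)→(2,2)→(2,3)→(3,3)→(3,4)
  7 + 3 + 6 + 1 + 3 + 6 + 4 + 3 = 33

33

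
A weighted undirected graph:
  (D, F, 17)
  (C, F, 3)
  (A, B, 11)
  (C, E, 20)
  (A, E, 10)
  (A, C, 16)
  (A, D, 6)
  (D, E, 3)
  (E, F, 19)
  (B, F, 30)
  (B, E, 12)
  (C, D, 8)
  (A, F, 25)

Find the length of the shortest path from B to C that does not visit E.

25

Checking several routes:
B-F-C: 30 + 3 = 33
B-A-D-C: 11 + 6 + 8 = 25
B-A-C: 11 + 16 = 27
Shortest: 25.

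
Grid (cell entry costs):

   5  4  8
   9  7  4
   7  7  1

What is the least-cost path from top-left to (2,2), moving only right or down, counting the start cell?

21

Path (0,0) (0,1) (1,1) (1,2) (2,2): 5 + 4 + 7 + 4 + 1 = 21.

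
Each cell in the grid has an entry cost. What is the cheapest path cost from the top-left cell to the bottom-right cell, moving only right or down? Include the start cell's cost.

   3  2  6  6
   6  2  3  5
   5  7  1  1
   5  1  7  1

13

Path [0,0]→[0,1]→[1,1]→[1,2]→[2,2]→[2,3]→[3,3]: 3 + 2 + 2 + 3 + 1 + 1 + 1 = 13.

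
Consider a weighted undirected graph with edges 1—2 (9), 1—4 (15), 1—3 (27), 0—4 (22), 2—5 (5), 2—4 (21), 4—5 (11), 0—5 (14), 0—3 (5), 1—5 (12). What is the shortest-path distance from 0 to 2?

19

A few of the 0→2 routes:
0 - 3 - 1 - 2: 5 + 27 + 9 = 41
0 - 4 - 2: 22 + 21 = 43
0 - 5 - 1 - 2: 14 + 12 + 9 = 35
0 - 4 - 5 - 2: 22 + 11 + 5 = 38
0 - 4 - 1 - 2: 22 + 15 + 9 = 46
0 - 5 - 2: 14 + 5 = 19
The minimum is 19.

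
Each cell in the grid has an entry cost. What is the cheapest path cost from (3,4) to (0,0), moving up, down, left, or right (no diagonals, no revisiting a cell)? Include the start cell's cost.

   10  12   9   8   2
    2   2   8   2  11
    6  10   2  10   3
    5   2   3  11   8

45

Path [3,4] → [2,4] → [2,3] → [1,3] → [1,2] → [1,1] → [1,0] → [0,0]: 8 + 3 + 10 + 2 + 8 + 2 + 2 + 10 = 45.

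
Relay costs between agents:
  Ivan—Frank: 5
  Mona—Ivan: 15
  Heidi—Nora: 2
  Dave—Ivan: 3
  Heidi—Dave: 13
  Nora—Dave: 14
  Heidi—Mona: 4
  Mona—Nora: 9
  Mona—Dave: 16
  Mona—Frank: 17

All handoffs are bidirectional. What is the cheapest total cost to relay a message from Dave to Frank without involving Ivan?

33

Candidate routes:
Dave→Heidi→Mona→Frank: 13 + 4 + 17 = 34
Dave→Nora→Heidi→Mona→Frank: 14 + 2 + 4 + 17 = 37
Dave→Nora→Mona→Frank: 14 + 9 + 17 = 40
Dave→Heidi→Nora→Mona→Frank: 13 + 2 + 9 + 17 = 41
Dave→Mona→Frank: 16 + 17 = 33
Best route has total 33.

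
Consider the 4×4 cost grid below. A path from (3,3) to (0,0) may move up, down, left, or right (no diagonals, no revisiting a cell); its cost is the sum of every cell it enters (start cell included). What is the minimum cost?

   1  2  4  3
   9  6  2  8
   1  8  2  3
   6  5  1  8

20

Cheapest: r3c3→r3c2→r2c2→r1c2→r0c2→r0c1→r0c0
  8 + 1 + 2 + 2 + 4 + 2 + 1 = 20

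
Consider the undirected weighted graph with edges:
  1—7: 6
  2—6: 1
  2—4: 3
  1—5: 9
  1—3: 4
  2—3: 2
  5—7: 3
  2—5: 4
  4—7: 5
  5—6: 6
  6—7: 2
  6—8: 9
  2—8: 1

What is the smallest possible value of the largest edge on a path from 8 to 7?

2

Some routes from 8 to 7:
8 → 2 → 5 → 7: max(1, 4, 3) = 4
8 → 2 → 6 → 7: max(1, 1, 2) = 2
8 → 2 → 6 → 5 → 7: max(1, 1, 6, 3) = 6
8 → 2 → 4 → 7: max(1, 3, 5) = 5
8 → 2 → 3 → 1 → 7: max(1, 2, 4, 6) = 6
Smallest bottleneck: 2.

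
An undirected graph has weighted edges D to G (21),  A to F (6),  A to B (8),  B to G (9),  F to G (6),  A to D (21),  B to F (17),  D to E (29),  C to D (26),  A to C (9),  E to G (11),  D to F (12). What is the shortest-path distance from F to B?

Comparing a few candidate routes:
F -> A -> B: 6 + 8 = 14
F -> B: 17
F -> D -> G -> B: 12 + 21 + 9 = 42
F -> G -> B: 6 + 9 = 15
F -> D -> A -> B: 12 + 21 + 8 = 41
Shortest: 14.

14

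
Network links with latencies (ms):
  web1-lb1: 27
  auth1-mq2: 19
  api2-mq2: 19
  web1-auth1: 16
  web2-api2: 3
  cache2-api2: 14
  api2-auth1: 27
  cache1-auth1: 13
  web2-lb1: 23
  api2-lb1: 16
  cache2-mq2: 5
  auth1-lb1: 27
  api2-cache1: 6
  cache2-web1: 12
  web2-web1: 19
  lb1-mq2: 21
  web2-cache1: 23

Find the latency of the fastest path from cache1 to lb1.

A few of the cache1→lb1 routes:
cache1 - api2 - lb1: 6 + 16 = 22
cache1 - api2 - web2 - lb1: 6 + 3 + 23 = 32
cache1 - auth1 - lb1: 13 + 27 = 40
The minimum is 22 ms.

22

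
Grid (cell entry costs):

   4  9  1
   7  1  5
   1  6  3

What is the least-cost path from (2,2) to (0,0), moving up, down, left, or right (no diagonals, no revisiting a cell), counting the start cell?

20

Take r2c2 → r1c2 → r1c1 → r1c0 → r0c0 for a total of 3 + 5 + 1 + 7 + 4 = 20.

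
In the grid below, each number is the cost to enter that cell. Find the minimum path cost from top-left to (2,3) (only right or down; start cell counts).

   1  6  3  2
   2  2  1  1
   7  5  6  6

13

Best path: r0c0 r1c0 r1c1 r1c2 r1c3 r2c3
Cost: 1 + 2 + 2 + 1 + 1 + 6 = 13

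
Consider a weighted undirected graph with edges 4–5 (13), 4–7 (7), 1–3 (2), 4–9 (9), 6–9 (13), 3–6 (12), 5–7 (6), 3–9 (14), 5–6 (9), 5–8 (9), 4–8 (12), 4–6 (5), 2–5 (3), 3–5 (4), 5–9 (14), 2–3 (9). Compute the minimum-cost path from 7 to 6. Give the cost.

Comparing a few candidate routes:
7 - 5 - 6: 6 + 9 = 15
7 - 5 - 4 - 6: 6 + 13 + 5 = 24
7 - 4 - 6: 7 + 5 = 12
7 - 4 - 9 - 6: 7 + 9 + 13 = 29
7 - 5 - 3 - 6: 6 + 4 + 12 = 22
Shortest: 12.

12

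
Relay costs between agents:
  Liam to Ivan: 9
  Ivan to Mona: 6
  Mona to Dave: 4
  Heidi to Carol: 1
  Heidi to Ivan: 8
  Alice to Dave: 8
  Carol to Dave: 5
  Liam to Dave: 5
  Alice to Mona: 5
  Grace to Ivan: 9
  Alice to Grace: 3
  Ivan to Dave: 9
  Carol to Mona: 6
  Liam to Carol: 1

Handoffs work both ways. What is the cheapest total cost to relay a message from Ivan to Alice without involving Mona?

12

Paths from Ivan to Alice avoiding Mona:
Ivan→Heidi→Carol→Liam→Dave→Alice: 8 + 1 + 1 + 5 + 8 = 23
Ivan→Liam→Carol→Dave→Alice: 9 + 1 + 5 + 8 = 23
Ivan→Grace→Alice: 9 + 3 = 12
Ivan→Heidi→Carol→Dave→Alice: 8 + 1 + 5 + 8 = 22
Ivan→Dave→Alice: 9 + 8 = 17
Ivan→Liam→Dave→Alice: 9 + 5 + 8 = 22
The minimum is 12.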